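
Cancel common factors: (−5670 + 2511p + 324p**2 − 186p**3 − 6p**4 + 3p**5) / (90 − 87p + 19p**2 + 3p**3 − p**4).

(126 + 3p − 3p**2)/(−2 + p)

Apply the Euclidean algorithm:
  3p**5 − 6p**4 − 186p**3 + 324p**2 + 2511p − 5670 = (−3p − 3)(−p**4 + 3p**3 + 19p**2 − 87p + 90) + (−120p**3 + 120p**2 + 2520p − 5400)
  −p**4 + 3p**3 + 19p**2 − 87p + 90 = ((1/120)p − 1/60)(−120p**3 + 120p**2 + 2520p − 5400) + (0)
Last nonzero remainder: −120p**3 + 120p**2 + 2520p − 5400. Dividing through by −120 gives the monic gcd p**3 − p**2 − 21p + 45.
Cancel p**3 − p**2 − 21p + 45 from numerator and denominator to get the reduced form.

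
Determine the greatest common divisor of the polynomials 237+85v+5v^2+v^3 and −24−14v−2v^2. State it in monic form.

3+v

Repeated division with remainder:
  v^3+5v^2+85v+237 = (−(1/2)v+1)(−2v^2−14v−24) + (87v+261)
  −2v^2−14v−24 = (−(2/87)v−8/87)(87v+261) + (0)
Last nonzero remainder: 87v+261. Dividing through by 87 gives the monic gcd v+3.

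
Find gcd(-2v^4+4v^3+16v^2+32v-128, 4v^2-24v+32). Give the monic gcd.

v^2-6v+8

Apply the Euclidean algorithm:
  -2v^4+4v^3+16v^2+32v-128 = (-(1/2)v^2-2v-4)(4v^2-24v+32) + (0)
Last nonzero remainder: 4v^2-24v+32. Dividing through by 4 gives the monic gcd v^2-6v+8.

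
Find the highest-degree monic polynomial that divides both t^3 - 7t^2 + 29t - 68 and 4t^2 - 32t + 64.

t - 4

Apply the Euclidean algorithm:
  t^3 - 7t^2 + 29t - 68 = ((1/4)t + 1/4)(4t^2 - 32t + 64) + (21t - 84)
  4t^2 - 32t + 64 = ((4/21)t - 16/21)(21t - 84) + (0)
Last nonzero remainder: 21t - 84. Dividing through by 21 gives the monic gcd t - 4.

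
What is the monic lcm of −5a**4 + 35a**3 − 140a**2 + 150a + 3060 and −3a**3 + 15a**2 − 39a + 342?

a**6 − 6a**5 + 40a**4 − 135a**3 − 110a**2 − 1182a − 11628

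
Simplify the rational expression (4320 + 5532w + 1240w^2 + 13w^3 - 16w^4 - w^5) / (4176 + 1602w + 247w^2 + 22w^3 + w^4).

(90 + 89w - 2w^2 - w^3)/(87 + 8w + w^2)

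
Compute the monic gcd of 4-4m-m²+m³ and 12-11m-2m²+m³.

By polynomial division,
  m³-m²-4m+4 = (m³-2m²-11m+12) + (m²+7m-8)
  m³-2m²-11m+12 = (m-9)(m²+7m-8) + (60m-60)
  m²+7m-8 = ((1/60)m+2/15)(60m-60) + (0)
Last nonzero remainder: 60m-60. Dividing through by 60 gives the monic gcd m-1.

-1+m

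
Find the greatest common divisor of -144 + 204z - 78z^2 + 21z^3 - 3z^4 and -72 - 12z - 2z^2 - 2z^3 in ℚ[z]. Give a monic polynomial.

12 - 2z + z^2

By polynomial division,
  -3z^4 + 21z^3 - 78z^2 + 204z - 144 = ((3/2)z - 12)(-2z^3 - 2z^2 - 12z - 72) + (-84z^2 + 168z - 1008)
  -2z^3 - 2z^2 - 12z - 72 = ((1/42)z + 1/14)(-84z^2 + 168z - 1008) + (0)
Last nonzero remainder: -84z^2 + 168z - 1008. Dividing through by -84 gives the monic gcd z^2 - 2z + 12.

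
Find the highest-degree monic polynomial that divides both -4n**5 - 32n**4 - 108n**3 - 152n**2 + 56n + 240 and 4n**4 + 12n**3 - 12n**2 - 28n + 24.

n**3 + 4n**2 + n - 6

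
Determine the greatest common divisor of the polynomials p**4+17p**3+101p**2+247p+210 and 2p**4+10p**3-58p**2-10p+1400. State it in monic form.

p**2+12p+35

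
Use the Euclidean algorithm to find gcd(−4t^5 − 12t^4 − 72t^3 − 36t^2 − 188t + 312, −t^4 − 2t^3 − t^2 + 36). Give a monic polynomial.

t^2 + t + 6

Apply the Euclidean algorithm:
  −4t^5 − 12t^4 − 72t^3 − 36t^2 − 188t + 312 = (4t + 4)(−t^4 − 2t^3 − t^2 + 36) + (−60t^3 − 32t^2 − 332t + 168)
  −t^4 − 2t^3 − t^2 + 36 = ((1/60)t + 11/450)(−60t^3 − 32t^2 − 332t + 168) + ((1196/225)t^2 + (1196/225)t + 2392/75)
  −60t^3 − 32t^2 − 332t + 168 = (−(3375/299)t + 1575/299)((1196/225)t^2 + (1196/225)t + 2392/75) + (0)
Last nonzero remainder: (1196/225)t^2 + (1196/225)t + 2392/75. Dividing through by 1196/225 gives the monic gcd t^2 + t + 6.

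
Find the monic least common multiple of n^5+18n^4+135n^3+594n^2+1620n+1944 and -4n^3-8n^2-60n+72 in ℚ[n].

n^6+17n^5+117n^4+459n^3+1026n^2+324n-1944

By polynomial division,
  n^5+18n^4+135n^3+594n^2+1620n+1944 = (-(1/4)n^2-4n-22)(-4n^3-8n^2-60n+72) + (196n^2+588n+3528)
  -4n^3-8n^2-60n+72 = (-(1/49)n+1/49)(196n^2+588n+3528) + (0)
Last nonzero remainder: 196n^2+588n+3528. Dividing through by 196 gives the monic gcd n^2+3n+18.
Then lcm(f, g) = f·g / gcd(f, g); expanding and making the result monic gives the answer.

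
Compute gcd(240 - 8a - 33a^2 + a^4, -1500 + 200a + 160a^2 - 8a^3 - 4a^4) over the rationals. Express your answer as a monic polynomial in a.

15 - 8a + a^2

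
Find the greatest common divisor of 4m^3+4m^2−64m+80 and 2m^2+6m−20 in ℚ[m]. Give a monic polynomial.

m^2+3m−10

Euclidean algorithm in ℚ[m]:
  4m^3+4m^2−64m+80 = (2m−4)(2m^2+6m−20) + (0)
Last nonzero remainder: 2m^2+6m−20. Dividing through by 2 gives the monic gcd m^2+3m−10.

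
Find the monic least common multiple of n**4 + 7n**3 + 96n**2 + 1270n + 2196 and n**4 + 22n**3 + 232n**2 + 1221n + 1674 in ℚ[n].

n**6 + 18n**5 + 266n**4 + 2977n**3 + 25094n**2 + 142266n + 204228

Repeated division with remainder:
  n**4 + 7n**3 + 96n**2 + 1270n + 2196 = (n**4 + 22n**3 + 232n**2 + 1221n + 1674) + (−15n**3 − 136n**2 + 49n + 522)
  n**4 + 22n**3 + 232n**2 + 1221n + 1674 = (−(1/15)n − 194/225)(−15n**3 − 136n**2 + 49n + 522) + ((26551/225)n**2 + (292061/225)n + 53102/25)
  −15n**3 − 136n**2 + 49n + 522 = (−(3375/26551)n + 6525/26551)((26551/225)n**2 + (292061/225)n + 53102/25) + (0)
Last nonzero remainder: (26551/225)n**2 + (292061/225)n + 53102/25. Dividing through by 26551/225 gives the monic gcd n**2 + 11n + 18.
Then lcm(f, g) = f·g / gcd(f, g); expanding and making the result monic gives the answer.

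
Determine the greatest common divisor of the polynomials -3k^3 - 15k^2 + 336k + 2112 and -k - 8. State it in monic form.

k + 8

Apply the Euclidean algorithm:
  -3k^3 - 15k^2 + 336k + 2112 = (3k^2 - 9k - 264)(-k - 8) + (0)
Last nonzero remainder: -k - 8. Dividing through by -1 gives the monic gcd k + 8.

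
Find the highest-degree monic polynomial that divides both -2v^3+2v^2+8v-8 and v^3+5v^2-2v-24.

Apply the Euclidean algorithm:
  -2v^3+2v^2+8v-8 = (-2)(v^3+5v^2-2v-24) + (12v^2+4v-56)
  v^3+5v^2-2v-24 = ((1/12)v+7/18)(12v^2+4v-56) + ((10/9)v-20/9)
  12v^2+4v-56 = ((54/5)v+126/5)((10/9)v-20/9) + (0)
Last nonzero remainder: (10/9)v-20/9. Dividing through by 10/9 gives the monic gcd v-2.

v-2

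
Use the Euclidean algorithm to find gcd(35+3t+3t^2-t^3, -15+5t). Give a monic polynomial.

1

Euclidean algorithm in ℚ[t]:
  -t^3+3t^2+3t+35 = (-(1/5)t^2+3/5)(5t-15) + (44)
  5t-15 = ((5/44)t-15/44)(44) + (0)
The last nonzero remainder is the constant 44, so the polynomials are coprime and gcd = 1.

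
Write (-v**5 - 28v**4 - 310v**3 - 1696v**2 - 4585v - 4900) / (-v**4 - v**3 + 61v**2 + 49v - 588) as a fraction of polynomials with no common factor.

(v**3 + 17v**2 + 95v + 175)/(v**2 - 10v + 21)

Repeated division with remainder:
  -v**5 - 28v**4 - 310v**3 - 1696v**2 - 4585v - 4900 = (v + 27)(-v**4 - v**3 + 61v**2 + 49v - 588) + (-344v**3 - 3392v**2 - 5320v + 10976)
  -v**4 - v**3 + 61v**2 + 49v - 588 = ((1/344)v - 381/14792)(-344v**3 - 3392v**2 - 5320v + 10976) + (-(20160/1849)v**2 - (221760/1849)v - 564480/1849)
  -344v**3 - 3392v**2 - 5320v + 10976 = ((79507/2520)v - 12943/360)(-(20160/1849)v**2 - (221760/1849)v - 564480/1849) + (0)
Last nonzero remainder: -(20160/1849)v**2 - (221760/1849)v - 564480/1849. Dividing through by -20160/1849 gives the monic gcd v**2 + 11v + 28.
Cancel v**2 + 11v + 28 from numerator and denominator to get the reduced form.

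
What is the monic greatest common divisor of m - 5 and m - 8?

By polynomial division,
  m - 5 = (m - 8) + (3)
  m - 8 = ((1/3)m - 8/3)(3) + (0)
The last nonzero remainder is the constant 3, so the polynomials are coprime and gcd = 1.

1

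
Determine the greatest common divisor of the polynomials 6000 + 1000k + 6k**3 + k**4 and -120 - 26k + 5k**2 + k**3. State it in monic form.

6 + k

By polynomial division,
  k**4 + 6k**3 + 1000k + 6000 = (k + 1)(k**3 + 5k**2 - 26k - 120) + (21k**2 + 1146k + 6120)
  k**3 + 5k**2 - 26k - 120 = ((1/21)k - 347/147)(21k**2 + 1146k + 6120) + ((117000/49)k + 702000/49)
  21k**2 + 1146k + 6120 = ((343/39000)k + 833/1950)((117000/49)k + 702000/49) + (0)
Last nonzero remainder: (117000/49)k + 702000/49. Dividing through by 117000/49 gives the monic gcd k + 6.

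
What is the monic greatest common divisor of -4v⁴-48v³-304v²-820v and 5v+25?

v+5

Repeated division with remainder:
  -4v⁴-48v³-304v²-820v = (-(4/5)v³-(28/5)v²-(164/5)v)(5v+25) + (0)
Last nonzero remainder: 5v+25. Dividing through by 5 gives the monic gcd v+5.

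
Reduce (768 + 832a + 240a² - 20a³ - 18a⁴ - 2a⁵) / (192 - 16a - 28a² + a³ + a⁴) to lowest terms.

(-12 - 10a - 2a²)/(-3 + a)

Apply the Euclidean algorithm:
  -2a⁵ - 18a⁴ - 20a³ + 240a² + 832a + 768 = (-2a - 16)(a⁴ + a³ - 28a² - 16a + 192) + (-60a³ - 240a² + 960a + 3840)
  a⁴ + a³ - 28a² - 16a + 192 = (-(1/60)a + 1/20)(-60a³ - 240a² + 960a + 3840) + (0)
Last nonzero remainder: -60a³ - 240a² + 960a + 3840. Dividing through by -60 gives the monic gcd a³ + 4a² - 16a - 64.
Cancel a³ + 4a² - 16a - 64 from numerator and denominator to get the reduced form.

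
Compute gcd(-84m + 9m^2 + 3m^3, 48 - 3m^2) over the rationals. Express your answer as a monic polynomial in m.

-4 + m

By polynomial division,
  3m^3 + 9m^2 - 84m = (-m - 3)(-3m^2 + 48) + (-36m + 144)
  -3m^2 + 48 = ((1/12)m + 1/3)(-36m + 144) + (0)
Last nonzero remainder: -36m + 144. Dividing through by -36 gives the monic gcd m - 4.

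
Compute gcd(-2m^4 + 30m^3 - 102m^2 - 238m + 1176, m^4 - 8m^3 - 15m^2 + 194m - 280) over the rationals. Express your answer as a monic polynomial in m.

m^2 - 11m + 28

By polynomial division,
  -2m^4 + 30m^3 - 102m^2 - 238m + 1176 = (-2)(m^4 - 8m^3 - 15m^2 + 194m - 280) + (14m^3 - 132m^2 + 150m + 616)
  m^4 - 8m^3 - 15m^2 + 194m - 280 = ((1/14)m + 5/49)(14m^3 - 132m^2 + 150m + 616) + (-(600/49)m^2 + (6600/49)m - 2400/7)
  14m^3 - 132m^2 + 150m + 616 = (-(343/300)m - 539/300)(-(600/49)m^2 + (6600/49)m - 2400/7) + (0)
Last nonzero remainder: -(600/49)m^2 + (6600/49)m - 2400/7. Dividing through by -600/49 gives the monic gcd m^2 - 11m + 28.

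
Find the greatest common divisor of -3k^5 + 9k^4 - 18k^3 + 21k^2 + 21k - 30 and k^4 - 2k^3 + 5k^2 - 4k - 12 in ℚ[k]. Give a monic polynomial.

Apply the Euclidean algorithm:
  -3k^5 + 9k^4 - 18k^3 + 21k^2 + 21k - 30 = (-3k + 3)(k^4 - 2k^3 + 5k^2 - 4k - 12) + (3k^3 - 6k^2 - 3k + 6)
  k^4 - 2k^3 + 5k^2 - 4k - 12 = ((1/3)k)(3k^3 - 6k^2 - 3k + 6) + (6k^2 - 6k - 12)
  3k^3 - 6k^2 - 3k + 6 = ((1/2)k - 1/2)(6k^2 - 6k - 12) + (0)
Last nonzero remainder: 6k^2 - 6k - 12. Dividing through by 6 gives the monic gcd k^2 - k - 2.

k^2 - k - 2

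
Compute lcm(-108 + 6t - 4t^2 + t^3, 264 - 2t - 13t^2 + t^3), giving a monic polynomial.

4752 + 492t + 26t^2 - 10t^3 - 11t^4 + t^5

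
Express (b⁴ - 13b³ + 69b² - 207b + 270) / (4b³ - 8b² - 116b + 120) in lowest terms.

(b³ - 7b² + 27b - 45)/(4b² + 16b - 20)

Repeated division with remainder:
  b⁴ - 13b³ + 69b² - 207b + 270 = ((1/4)b - 11/4)(4b³ - 8b² - 116b + 120) + (76b² - 556b + 600)
  4b³ - 8b² - 116b + 120 = ((1/19)b + 101/361)(76b² - 556b + 600) + ((2880/361)b - 17280/361)
  76b² - 556b + 600 = ((6859/720)b - 1805/144)((2880/361)b - 17280/361) + (0)
Last nonzero remainder: (2880/361)b - 17280/361. Dividing through by 2880/361 gives the monic gcd b - 6.
Cancel b - 6 from numerator and denominator to get the reduced form.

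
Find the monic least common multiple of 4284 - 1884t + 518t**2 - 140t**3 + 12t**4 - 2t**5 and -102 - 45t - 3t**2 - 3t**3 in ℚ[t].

Apply the Euclidean algorithm:
  -2t**5 + 12t**4 - 140t**3 + 518t**2 - 1884t + 4284 = ((2/3)t**2 - (14/3)t + 124/3)(-3t**3 - 3t**2 - 45t - 102) + (500t**2 - 500t + 8500)
  -3t**3 - 3t**2 - 45t - 102 = (-(3/500)t - 3/250)(500t**2 - 500t + 8500) + (0)
Last nonzero remainder: 500t**2 - 500t + 8500. Dividing through by 500 gives the monic gcd t**2 - t + 17.
Then lcm(f, g) = f·g / gcd(f, g); expanding and making the result monic gives the answer.

-4284 - 258t + 424t**2 - 119t**3 + 58t**4 - 4t**5 + t**6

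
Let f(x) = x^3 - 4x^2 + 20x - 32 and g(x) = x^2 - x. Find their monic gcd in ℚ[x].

1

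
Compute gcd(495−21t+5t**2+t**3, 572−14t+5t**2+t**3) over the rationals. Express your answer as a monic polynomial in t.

Euclidean algorithm in ℚ[t]:
  t**3+5t**2−21t+495 = (t**3+5t**2−14t+572) + (−7t−77)
  t**3+5t**2−14t+572 = (−(1/7)t**2+(6/7)t−52/7)(−7t−77) + (0)
Last nonzero remainder: −7t−77. Dividing through by −7 gives the monic gcd t+11.

11+t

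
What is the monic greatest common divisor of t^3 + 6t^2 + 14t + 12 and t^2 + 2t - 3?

1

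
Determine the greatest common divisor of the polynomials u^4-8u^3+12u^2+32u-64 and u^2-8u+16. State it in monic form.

Euclidean algorithm in ℚ[u]:
  u^4-8u^3+12u^2+32u-64 = (u^2-4)(u^2-8u+16) + (0)
The last nonzero remainder u^2-8u+16 is already monic.

u^2-8u+16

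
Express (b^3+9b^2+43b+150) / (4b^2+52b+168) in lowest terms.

(b^2+3b+25)/(4b+28)

By polynomial division,
  b^3+9b^2+43b+150 = ((1/4)b−1)(4b^2+52b+168) + (53b+318)
  4b^2+52b+168 = ((4/53)b+28/53)(53b+318) + (0)
Last nonzero remainder: 53b+318. Dividing through by 53 gives the monic gcd b+6.
Cancel b+6 from numerator and denominator to get the reduced form.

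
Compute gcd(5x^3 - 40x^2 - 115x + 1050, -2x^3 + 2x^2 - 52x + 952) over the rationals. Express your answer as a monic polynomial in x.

x - 7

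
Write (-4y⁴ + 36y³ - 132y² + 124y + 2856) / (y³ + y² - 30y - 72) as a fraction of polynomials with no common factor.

(-4y³ + 48y² - 276y + 952)/(y² - 2y - 24)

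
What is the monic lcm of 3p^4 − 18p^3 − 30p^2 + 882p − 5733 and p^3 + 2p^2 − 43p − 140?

p^6 + 3p^5 − 44p^4 + 84p^3 + 535p^2 − 11319p − 38220

Euclidean algorithm in ℚ[p]:
  3p^4 − 18p^3 − 30p^2 + 882p − 5733 = (3p − 24)(p^3 + 2p^2 − 43p − 140) + (147p^2 + 270p − 9093)
  p^3 + 2p^2 − 43p − 140 = ((1/147)p + 8/7203)(147p^2 + 270p − 9093) + ((44556/2401)p − 44556/343)
  147p^2 + 270p − 9093 = ((117649/14852)p + 1039633/14852)((44556/2401)p − 44556/343) + (0)
Last nonzero remainder: (44556/2401)p − 44556/343. Dividing through by 44556/2401 gives the monic gcd p − 7.
Then lcm(f, g) = f·g / gcd(f, g); expanding and making the result monic gives the answer.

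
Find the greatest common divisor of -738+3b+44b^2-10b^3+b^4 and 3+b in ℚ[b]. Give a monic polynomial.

3+b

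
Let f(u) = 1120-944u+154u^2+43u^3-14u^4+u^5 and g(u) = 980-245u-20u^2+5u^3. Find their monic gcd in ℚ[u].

By polynomial division,
  u^5-14u^4+43u^3+154u^2-944u+1120 = ((1/5)u^2-2u+52/5)(5u^3-20u^2-245u+980) + (-324u^2+3564u-9072)
  5u^3-20u^2-245u+980 = (-(5/324)u-35/324)(-324u^2+3564u-9072) + (0)
Last nonzero remainder: -324u^2+3564u-9072. Dividing through by -324 gives the monic gcd u^2-11u+28.

28-11u+u^2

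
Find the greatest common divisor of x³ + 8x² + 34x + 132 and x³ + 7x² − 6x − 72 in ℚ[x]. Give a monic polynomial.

x + 6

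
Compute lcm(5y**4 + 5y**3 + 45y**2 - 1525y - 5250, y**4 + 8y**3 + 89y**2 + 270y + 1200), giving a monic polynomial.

By polynomial division,
  5y**4 + 5y**3 + 45y**2 - 1525y - 5250 = (5)(y**4 + 8y**3 + 89y**2 + 270y + 1200) + (-35y**3 - 400y**2 - 2875y - 11250)
  y**4 + 8y**3 + 89y**2 + 270y + 1200 = (-(1/35)y + 24/245)(-35y**3 - 400y**2 - 2875y - 11250) + ((2256/49)y**2 + (11280/49)y + 112800/49)
  -35y**3 - 400y**2 - 2875y - 11250 = (-(1715/2256)y - 3675/752)((2256/49)y**2 + (11280/49)y + 112800/49) + (0)
Last nonzero remainder: (2256/49)y**2 + (11280/49)y + 112800/49. Dividing through by 2256/49 gives the monic gcd y**2 + 5y + 50.
Then lcm(f, g) = f·g / gcd(f, g); expanding and making the result monic gives the answer.

y**6 + 4y**5 + 36y**4 - 254y**3 - 1749y**2 - 10470y - 25200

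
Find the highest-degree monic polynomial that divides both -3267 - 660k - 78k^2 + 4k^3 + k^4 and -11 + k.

By polynomial division,
  k^4 + 4k^3 - 78k^2 - 660k - 3267 = (k^3 + 15k^2 + 87k + 297)(k - 11) + (0)
The last nonzero remainder k - 11 is already monic.

-11 + k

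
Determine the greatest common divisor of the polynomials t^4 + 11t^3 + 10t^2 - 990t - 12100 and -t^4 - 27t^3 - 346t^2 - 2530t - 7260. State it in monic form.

t^3 + 21t^2 + 220t + 1210

Repeated division with remainder:
  t^4 + 11t^3 + 10t^2 - 990t - 12100 = (-1)(-t^4 - 27t^3 - 346t^2 - 2530t - 7260) + (-16t^3 - 336t^2 - 3520t - 19360)
  -t^4 - 27t^3 - 346t^2 - 2530t - 7260 = ((1/16)t + 3/8)(-16t^3 - 336t^2 - 3520t - 19360) + (0)
Last nonzero remainder: -16t^3 - 336t^2 - 3520t - 19360. Dividing through by -16 gives the monic gcd t^3 + 21t^2 + 220t + 1210.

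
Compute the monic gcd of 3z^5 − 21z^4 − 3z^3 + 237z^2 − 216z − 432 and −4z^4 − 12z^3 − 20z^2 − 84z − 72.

Repeated division with remainder:
  3z^5 − 21z^4 − 3z^3 + 237z^2 − 216z − 432 = (−(3/4)z + 15/2)(−4z^4 − 12z^3 − 20z^2 − 84z − 72) + (72z^3 + 324z^2 + 360z + 108)
  −4z^4 − 12z^3 − 20z^2 − 84z − 72 = (−(1/18)z + 1/12)(72z^3 + 324z^2 + 360z + 108) + (−27z^2 − 108z − 81)
  72z^3 + 324z^2 + 360z + 108 = (−(8/3)z − 4/3)(−27z^2 − 108z − 81) + (0)
Last nonzero remainder: −27z^2 − 108z − 81. Dividing through by −27 gives the monic gcd z^2 + 4z + 3.

z^2 + 4z + 3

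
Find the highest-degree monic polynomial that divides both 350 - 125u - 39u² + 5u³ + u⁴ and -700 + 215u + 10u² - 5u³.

-35 + 2u + u²

By polynomial division,
  u⁴ + 5u³ - 39u² - 125u + 350 = (-(1/5)u - 7/5)(-5u³ + 10u² + 215u - 700) + (18u² + 36u - 630)
  -5u³ + 10u² + 215u - 700 = (-(5/18)u + 10/9)(18u² + 36u - 630) + (0)
Last nonzero remainder: 18u² + 36u - 630. Dividing through by 18 gives the monic gcd u² + 2u - 35.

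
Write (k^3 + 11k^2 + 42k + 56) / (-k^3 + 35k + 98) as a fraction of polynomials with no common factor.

Euclidean algorithm in ℚ[k]:
  k^3 + 11k^2 + 42k + 56 = (-1)(-k^3 + 35k + 98) + (11k^2 + 77k + 154)
  -k^3 + 35k + 98 = (-(1/11)k + 7/11)(11k^2 + 77k + 154) + (0)
Last nonzero remainder: 11k^2 + 77k + 154. Dividing through by 11 gives the monic gcd k^2 + 7k + 14.
Cancel k^2 + 7k + 14 from numerator and denominator to get the reduced form.

(-k - 4)/(k - 7)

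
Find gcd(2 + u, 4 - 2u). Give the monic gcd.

1

Apply the Euclidean algorithm:
  u + 2 = (-1/2)(-2u + 4) + (4)
  -2u + 4 = (-(1/2)u + 1)(4) + (0)
The last nonzero remainder is the constant 4, so the polynomials are coprime and gcd = 1.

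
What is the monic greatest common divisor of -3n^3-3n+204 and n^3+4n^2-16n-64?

n-4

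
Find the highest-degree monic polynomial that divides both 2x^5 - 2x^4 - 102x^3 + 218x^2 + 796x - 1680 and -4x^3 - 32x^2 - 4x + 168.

x^3 + 8x^2 + x - 42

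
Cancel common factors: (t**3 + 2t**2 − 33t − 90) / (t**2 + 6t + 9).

Euclidean algorithm in ℚ[t]:
  t**3 + 2t**2 − 33t − 90 = (t − 4)(t**2 + 6t + 9) + (−18t − 54)
  t**2 + 6t + 9 = (−(1/18)t − 1/6)(−18t − 54) + (0)
Last nonzero remainder: −18t − 54. Dividing through by −18 gives the monic gcd t + 3.
Cancel t + 3 from numerator and denominator to get the reduced form.

(t**2 − t − 30)/(t + 3)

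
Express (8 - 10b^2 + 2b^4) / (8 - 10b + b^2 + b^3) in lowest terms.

(4 + 6b + 2b^2)/(4 + b)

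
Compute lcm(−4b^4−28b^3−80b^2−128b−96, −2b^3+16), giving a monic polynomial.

Euclidean algorithm in ℚ[b]:
  −4b^4−28b^3−80b^2−128b−96 = (2b+14)(−2b^3+16) + (−80b^2−160b−320)
  −2b^3+16 = ((1/40)b−1/20)(−80b^2−160b−320) + (0)
Last nonzero remainder: −80b^2−160b−320. Dividing through by −80 gives the monic gcd b^2+2b+4.
Then lcm(f, g) = f·g / gcd(f, g); expanding and making the result monic gives the answer.

b^5+5b^4+6b^3−8b^2−40b−48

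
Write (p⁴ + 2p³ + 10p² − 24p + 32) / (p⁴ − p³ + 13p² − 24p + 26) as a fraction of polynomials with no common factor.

(p² + 4p + 16)/(p² + p + 13)

Euclidean algorithm in ℚ[p]:
  p⁴ + 2p³ + 10p² − 24p + 32 = (p⁴ − p³ + 13p² − 24p + 26) + (3p³ − 3p² + 6)
  p⁴ − p³ + 13p² − 24p + 26 = ((1/3)p)(3p³ − 3p² + 6) + (13p² − 26p + 26)
  3p³ − 3p² + 6 = ((3/13)p + 3/13)(13p² − 26p + 26) + (0)
Last nonzero remainder: 13p² − 26p + 26. Dividing through by 13 gives the monic gcd p² − 2p + 2.
Cancel p² − 2p + 2 from numerator and denominator to get the reduced form.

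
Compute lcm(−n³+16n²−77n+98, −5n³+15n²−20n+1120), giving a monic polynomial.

n⁵−12n⁴+45n³−302n²+2072n−3136

By polynomial division,
  −n³+16n²−77n+98 = (1/5)(−5n³+15n²−20n+1120) + (13n²−73n−126)
  −5n³+15n²−20n+1120 = (−(5/13)n−170/169)(13n²−73n−126) + (−(23980/169)n+167860/169)
  13n²−73n−126 = (−(2197/23980)n−1521/11990)(−(23980/169)n+167860/169) + (0)
Last nonzero remainder: −(23980/169)n+167860/169. Dividing through by −23980/169 gives the monic gcd n−7.
Then lcm(f, g) = f·g / gcd(f, g); expanding and making the result monic gives the answer.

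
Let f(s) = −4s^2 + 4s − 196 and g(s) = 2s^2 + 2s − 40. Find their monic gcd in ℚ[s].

By polynomial division,
  −4s^2 + 4s − 196 = (−2)(2s^2 + 2s − 40) + (8s − 276)
  2s^2 + 2s − 40 = ((1/4)s + 71/8)(8s − 276) + (4819/2)
  8s − 276 = ((16/4819)s − 552/4819)(4819/2) + (0)
The last nonzero remainder is the constant 4819/2, so the polynomials are coprime and gcd = 1.

1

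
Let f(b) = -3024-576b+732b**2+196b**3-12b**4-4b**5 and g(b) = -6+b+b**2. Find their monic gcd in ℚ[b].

Apply the Euclidean algorithm:
  -4b**5-12b**4+196b**3+732b**2-576b-3024 = (-4b**3-8b**2+180b+504)(b**2+b-6) + (0)
The last nonzero remainder b**2+b-6 is already monic.

-6+b+b**2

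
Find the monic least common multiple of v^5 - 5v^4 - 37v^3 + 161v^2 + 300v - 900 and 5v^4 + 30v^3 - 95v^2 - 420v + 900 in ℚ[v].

Repeated division with remainder:
  v^5 - 5v^4 - 37v^3 + 161v^2 + 300v - 900 = ((1/5)v - 11/5)(5v^4 + 30v^3 - 95v^2 - 420v + 900) + (48v^3 + 36v^2 - 804v + 1080)
  5v^4 + 30v^3 - 95v^2 - 420v + 900 = ((5/48)v + 35/64)(48v^3 + 36v^2 - 804v + 1080) + (-(495/16)v^2 - (1485/16)v + 2475/8)
  48v^3 + 36v^2 - 804v + 1080 = (-(256/165)v + 192/55)(-(495/16)v^2 - (1485/16)v + 2475/8) + (0)
Last nonzero remainder: -(495/16)v^2 - (1485/16)v + 2475/8. Dividing through by -495/16 gives the monic gcd v^2 + 3v - 10.
Then lcm(f, g) = f·g / gcd(f, g); expanding and making the result monic gives the answer.

v^7 - 2v^6 - 70v^5 + 140v^4 + 1449v^3 - 2898v^2 - 8100v + 16200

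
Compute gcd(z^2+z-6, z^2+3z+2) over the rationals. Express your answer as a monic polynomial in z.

1

Apply the Euclidean algorithm:
  z^2+z-6 = (z^2+3z+2) + (-2z-8)
  z^2+3z+2 = (-(1/2)z+1/2)(-2z-8) + (6)
  -2z-8 = (-(1/3)z-4/3)(6) + (0)
The last nonzero remainder is the constant 6, so the polynomials are coprime and gcd = 1.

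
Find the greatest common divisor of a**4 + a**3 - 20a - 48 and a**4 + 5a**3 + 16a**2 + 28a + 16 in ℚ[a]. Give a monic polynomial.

By polynomial division,
  a**4 + a**3 - 20a - 48 = (a**4 + 5a**3 + 16a**2 + 28a + 16) + (-4a**3 - 16a**2 - 48a - 64)
  a**4 + 5a**3 + 16a**2 + 28a + 16 = (-(1/4)a - 1/4)(-4a**3 - 16a**2 - 48a - 64) + (0)
Last nonzero remainder: -4a**3 - 16a**2 - 48a - 64. Dividing through by -4 gives the monic gcd a**3 + 4a**2 + 12a + 16.

a**3 + 4a**2 + 12a + 16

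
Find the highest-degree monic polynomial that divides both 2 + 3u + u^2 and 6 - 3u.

Apply the Euclidean algorithm:
  u^2 + 3u + 2 = (-(1/3)u - 5/3)(-3u + 6) + (12)
  -3u + 6 = (-(1/4)u + 1/2)(12) + (0)
The last nonzero remainder is the constant 12, so the polynomials are coprime and gcd = 1.

1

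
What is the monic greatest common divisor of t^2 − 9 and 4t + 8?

1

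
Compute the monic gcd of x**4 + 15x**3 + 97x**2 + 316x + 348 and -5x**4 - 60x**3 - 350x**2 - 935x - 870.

By polynomial division,
  x**4 + 15x**3 + 97x**2 + 316x + 348 = (-1/5)(-5x**4 - 60x**3 - 350x**2 - 935x - 870) + (3x**3 + 27x**2 + 129x + 174)
  -5x**4 - 60x**3 - 350x**2 - 935x - 870 = (-(5/3)x - 5)(3x**3 + 27x**2 + 129x + 174) + (0)
Last nonzero remainder: 3x**3 + 27x**2 + 129x + 174. Dividing through by 3 gives the monic gcd x**3 + 9x**2 + 43x + 58.

x**3 + 9x**2 + 43x + 58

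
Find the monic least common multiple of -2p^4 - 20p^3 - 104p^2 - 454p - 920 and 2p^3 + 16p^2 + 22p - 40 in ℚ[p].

Apply the Euclidean algorithm:
  -2p^4 - 20p^3 - 104p^2 - 454p - 920 = (-p - 2)(2p^3 + 16p^2 + 22p - 40) + (-50p^2 - 450p - 1000)
  2p^3 + 16p^2 + 22p - 40 = (-(1/25)p + 1/25)(-50p^2 - 450p - 1000) + (0)
Last nonzero remainder: -50p^2 - 450p - 1000. Dividing through by -50 gives the monic gcd p^2 + 9p + 20.
Then lcm(f, g) = f·g / gcd(f, g); expanding and making the result monic gives the answer.

p^5 + 9p^4 + 42p^3 + 175p^2 + 233p - 460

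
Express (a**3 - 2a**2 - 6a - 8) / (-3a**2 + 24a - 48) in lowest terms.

(-a**2 - 2a - 2)/(3a - 12)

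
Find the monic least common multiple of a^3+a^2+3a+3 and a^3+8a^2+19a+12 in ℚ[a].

Euclidean algorithm in ℚ[a]:
  a^3+a^2+3a+3 = (a^3+8a^2+19a+12) + (-7a^2-16a-9)
  a^3+8a^2+19a+12 = (-(1/7)a-40/49)(-7a^2-16a-9) + ((228/49)a+228/49)
  -7a^2-16a-9 = (-(343/228)a-147/76)((228/49)a+228/49) + (0)
Last nonzero remainder: (228/49)a+228/49. Dividing through by 228/49 gives the monic gcd a+1.
Then lcm(f, g) = f·g / gcd(f, g); expanding and making the result monic gives the answer.

a^5+8a^4+22a^3+36a^2+57a+36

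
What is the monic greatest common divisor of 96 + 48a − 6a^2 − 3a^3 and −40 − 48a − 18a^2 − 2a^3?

Apply the Euclidean algorithm:
  −3a^3 − 6a^2 + 48a + 96 = (3/2)(−2a^3 − 18a^2 − 48a − 40) + (21a^2 + 120a + 156)
  −2a^3 − 18a^2 − 48a − 40 = (−(2/21)a − 46/147)(21a^2 + 120a + 156) + ((216/49)a + 432/49)
  21a^2 + 120a + 156 = ((343/72)a + 637/36)((216/49)a + 432/49) + (0)
Last nonzero remainder: (216/49)a + 432/49. Dividing through by 216/49 gives the monic gcd a + 2.

2 + a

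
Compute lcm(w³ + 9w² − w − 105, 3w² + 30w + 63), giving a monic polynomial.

w⁴ + 12w³ + 26w² − 108w − 315

Euclidean algorithm in ℚ[w]:
  w³ + 9w² − w − 105 = ((1/3)w − 1/3)(3w² + 30w + 63) + (−12w − 84)
  3w² + 30w + 63 = (−(1/4)w − 3/4)(−12w − 84) + (0)
Last nonzero remainder: −12w − 84. Dividing through by −12 gives the monic gcd w + 7.
Then lcm(f, g) = f·g / gcd(f, g); expanding and making the result monic gives the answer.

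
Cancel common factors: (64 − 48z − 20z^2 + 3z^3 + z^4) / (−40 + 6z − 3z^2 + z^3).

(−16 + 8z + 7z^2 + z^3)/(10 + z + z^2)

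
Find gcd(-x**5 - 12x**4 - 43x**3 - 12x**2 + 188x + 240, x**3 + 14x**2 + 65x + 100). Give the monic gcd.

x**2 + 9x + 20

Apply the Euclidean algorithm:
  -x**5 - 12x**4 - 43x**3 - 12x**2 + 188x + 240 = (-x**2 + 2x - 6)(x**3 + 14x**2 + 65x + 100) + (42x**2 + 378x + 840)
  x**3 + 14x**2 + 65x + 100 = ((1/42)x + 5/42)(42x**2 + 378x + 840) + (0)
Last nonzero remainder: 42x**2 + 378x + 840. Dividing through by 42 gives the monic gcd x**2 + 9x + 20.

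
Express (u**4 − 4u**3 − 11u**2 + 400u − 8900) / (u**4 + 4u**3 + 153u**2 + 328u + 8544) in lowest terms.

Repeated division with remainder:
  u**4 − 4u**3 − 11u**2 + 400u − 8900 = (u**4 + 4u**3 + 153u**2 + 328u + 8544) + (−8u**3 − 164u**2 + 72u − 17444)
  u**4 + 4u**3 + 153u**2 + 328u + 8544 = (−(1/8)u + 33/16)(−8u**3 − 164u**2 + 72u − 17444) + ((2001/4)u**2 − 2001u + 178089/4)
  −8u**3 − 164u**2 + 72u − 17444 = (−(32/2001)u − 784/2001)((2001/4)u**2 − 2001u + 178089/4) + (0)
Last nonzero remainder: (2001/4)u**2 − 2001u + 178089/4. Dividing through by 2001/4 gives the monic gcd u**2 − 4u + 89.
Cancel u**2 − 4u + 89 from numerator and denominator to get the reduced form.

(u**2 − 100)/(u**2 + 8u + 96)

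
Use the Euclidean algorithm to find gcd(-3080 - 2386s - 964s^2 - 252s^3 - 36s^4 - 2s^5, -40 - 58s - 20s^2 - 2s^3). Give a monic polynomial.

By polynomial division,
  -2s^5 - 36s^4 - 252s^3 - 964s^2 - 2386s - 3080 = (s^2 + 8s + 17)(-2s^3 - 20s^2 - 58s - 40) + (-120s^2 - 1080s - 2400)
  -2s^3 - 20s^2 - 58s - 40 = ((1/60)s + 1/60)(-120s^2 - 1080s - 2400) + (0)
Last nonzero remainder: -120s^2 - 1080s - 2400. Dividing through by -120 gives the monic gcd s^2 + 9s + 20.

20 + 9s + s^2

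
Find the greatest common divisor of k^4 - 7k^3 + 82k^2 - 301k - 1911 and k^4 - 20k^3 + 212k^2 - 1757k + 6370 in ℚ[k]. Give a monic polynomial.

k^3 - 10k^2 + 112k - 637

Euclidean algorithm in ℚ[k]:
  k^4 - 7k^3 + 82k^2 - 301k - 1911 = (k^4 - 20k^3 + 212k^2 - 1757k + 6370) + (13k^3 - 130k^2 + 1456k - 8281)
  k^4 - 20k^3 + 212k^2 - 1757k + 6370 = ((1/13)k - 10/13)(13k^3 - 130k^2 + 1456k - 8281) + (0)
Last nonzero remainder: 13k^3 - 130k^2 + 1456k - 8281. Dividing through by 13 gives the monic gcd k^3 - 10k^2 + 112k - 637.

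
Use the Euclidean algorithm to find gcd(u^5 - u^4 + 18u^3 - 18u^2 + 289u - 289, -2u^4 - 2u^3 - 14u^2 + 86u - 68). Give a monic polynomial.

By polynomial division,
  u^5 - u^4 + 18u^3 - 18u^2 + 289u - 289 = (-(1/2)u + 1)(-2u^4 - 2u^3 - 14u^2 + 86u - 68) + (13u^3 + 39u^2 + 169u - 221)
  -2u^4 - 2u^3 - 14u^2 + 86u - 68 = (-(2/13)u + 4/13)(13u^3 + 39u^2 + 169u - 221) + (0)
Last nonzero remainder: 13u^3 + 39u^2 + 169u - 221. Dividing through by 13 gives the monic gcd u^3 + 3u^2 + 13u - 17.

u^3 + 3u^2 + 13u - 17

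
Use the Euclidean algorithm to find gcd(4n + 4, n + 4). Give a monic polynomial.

Euclidean algorithm in ℚ[n]:
  4n + 4 = (4)(n + 4) + (−12)
  n + 4 = (−(1/12)n − 1/3)(−12) + (0)
The last nonzero remainder is the constant −12, so the polynomials are coprime and gcd = 1.

1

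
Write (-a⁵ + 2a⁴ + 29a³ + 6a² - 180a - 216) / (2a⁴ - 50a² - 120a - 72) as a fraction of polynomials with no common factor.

By polynomial division,
  -a⁵ + 2a⁴ + 29a³ + 6a² - 180a - 216 = (-(1/2)a + 1)(2a⁴ - 50a² - 120a - 72) + (4a³ - 4a² - 96a - 144)
  2a⁴ - 50a² - 120a - 72 = ((1/2)a + 1/2)(4a³ - 4a² - 96a - 144) + (0)
Last nonzero remainder: 4a³ - 4a² - 96a - 144. Dividing through by 4 gives the monic gcd a³ - a² - 24a - 36.
Cancel a³ - a² - 24a - 36 from numerator and denominator to get the reduced form.

(-a² + a + 6)/(2a + 2)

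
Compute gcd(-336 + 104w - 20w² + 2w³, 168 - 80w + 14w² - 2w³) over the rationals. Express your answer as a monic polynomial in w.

By polynomial division,
  2w³ - 20w² + 104w - 336 = (-1)(-2w³ + 14w² - 80w + 168) + (-6w² + 24w - 168)
  -2w³ + 14w² - 80w + 168 = ((1/3)w - 1)(-6w² + 24w - 168) + (0)
Last nonzero remainder: -6w² + 24w - 168. Dividing through by -6 gives the monic gcd w² - 4w + 28.

28 - 4w + w²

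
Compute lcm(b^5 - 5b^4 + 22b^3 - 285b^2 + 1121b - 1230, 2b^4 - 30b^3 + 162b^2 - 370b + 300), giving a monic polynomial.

Euclidean algorithm in ℚ[b]:
  b^5 - 5b^4 + 22b^3 - 285b^2 + 1121b - 1230 = ((1/2)b + 5)(2b^4 - 30b^3 + 162b^2 - 370b + 300) + (91b^3 - 910b^2 + 2821b - 2730)
  2b^4 - 30b^3 + 162b^2 - 370b + 300 = ((2/91)b - 10/91)(91b^3 - 910b^2 + 2821b - 2730) + (0)
Last nonzero remainder: 91b^3 - 910b^2 + 2821b - 2730. Dividing through by 91 gives the monic gcd b^3 - 10b^2 + 31b - 30.
Then lcm(f, g) = f·g / gcd(f, g); expanding and making the result monic gives the answer.

b^6 - 10b^5 + 47b^4 - 395b^3 + 2546b^2 - 6835b + 6150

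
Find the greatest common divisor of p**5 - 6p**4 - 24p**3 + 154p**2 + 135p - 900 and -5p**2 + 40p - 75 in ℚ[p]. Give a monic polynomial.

p**2 - 8p + 15

By polynomial division,
  p**5 - 6p**4 - 24p**3 + 154p**2 + 135p - 900 = (-(1/5)p**3 - (2/5)p**2 + (23/5)p + 12)(-5p**2 + 40p - 75) + (0)
Last nonzero remainder: -5p**2 + 40p - 75. Dividing through by -5 gives the monic gcd p**2 - 8p + 15.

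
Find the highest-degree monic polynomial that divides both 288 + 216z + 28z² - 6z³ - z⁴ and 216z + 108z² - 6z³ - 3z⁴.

Repeated division with remainder:
  -z⁴ - 6z³ + 28z² + 216z + 288 = (1/3)(-3z⁴ - 6z³ + 108z² + 216z) + (-4z³ - 8z² + 144z + 288)
  -3z⁴ - 6z³ + 108z² + 216z = ((3/4)z)(-4z³ - 8z² + 144z + 288) + (0)
Last nonzero remainder: -4z³ - 8z² + 144z + 288. Dividing through by -4 gives the monic gcd z³ + 2z² - 36z - 72.

-72 - 36z + 2z² + z³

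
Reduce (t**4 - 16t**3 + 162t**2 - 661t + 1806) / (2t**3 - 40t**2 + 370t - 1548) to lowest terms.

Apply the Euclidean algorithm:
  t**4 - 16t**3 + 162t**2 - 661t + 1806 = ((1/2)t + 2)(2t**3 - 40t**2 + 370t - 1548) + (57t**2 - 627t + 4902)
  2t**3 - 40t**2 + 370t - 1548 = ((2/57)t - 6/19)(57t**2 - 627t + 4902) + (0)
Last nonzero remainder: 57t**2 - 627t + 4902. Dividing through by 57 gives the monic gcd t**2 - 11t + 86.
Cancel t**2 - 11t + 86 from numerator and denominator to get the reduced form.

(t**2 - 5t + 21)/(2t - 18)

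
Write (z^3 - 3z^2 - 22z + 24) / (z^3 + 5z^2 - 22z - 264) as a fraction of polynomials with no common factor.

Euclidean algorithm in ℚ[z]:
  z^3 - 3z^2 - 22z + 24 = (z^3 + 5z^2 - 22z - 264) + (-8z^2 + 288)
  z^3 + 5z^2 - 22z - 264 = (-(1/8)z - 5/8)(-8z^2 + 288) + (14z - 84)
  -8z^2 + 288 = (-(4/7)z - 24/7)(14z - 84) + (0)
Last nonzero remainder: 14z - 84. Dividing through by 14 gives the monic gcd z - 6.
Cancel z - 6 from numerator and denominator to get the reduced form.

(z^2 + 3z - 4)/(z^2 + 11z + 44)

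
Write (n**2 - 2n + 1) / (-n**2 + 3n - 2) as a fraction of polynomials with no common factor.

By polynomial division,
  n**2 - 2n + 1 = (-1)(-n**2 + 3n - 2) + (n - 1)
  -n**2 + 3n - 2 = (-n + 2)(n - 1) + (0)
The last nonzero remainder n - 1 is already monic.
Cancel n - 1 from numerator and denominator to get the reduced form.

(-n + 1)/(n - 2)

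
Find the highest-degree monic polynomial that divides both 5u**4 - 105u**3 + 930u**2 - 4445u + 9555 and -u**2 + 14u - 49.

By polynomial division,
  5u**4 - 105u**3 + 930u**2 - 4445u + 9555 = (-5u**2 + 35u - 195)(-u**2 + 14u - 49) + (0)
Last nonzero remainder: -u**2 + 14u - 49. Dividing through by -1 gives the monic gcd u**2 - 14u + 49.

u**2 - 14u + 49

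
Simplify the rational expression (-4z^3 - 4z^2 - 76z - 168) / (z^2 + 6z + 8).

Euclidean algorithm in ℚ[z]:
  -4z^3 - 4z^2 - 76z - 168 = (-4z + 20)(z^2 + 6z + 8) + (-164z - 328)
  z^2 + 6z + 8 = (-(1/164)z - 1/41)(-164z - 328) + (0)
Last nonzero remainder: -164z - 328. Dividing through by -164 gives the monic gcd z + 2.
Cancel z + 2 from numerator and denominator to get the reduced form.

(-4z^2 + 4z - 84)/(z + 4)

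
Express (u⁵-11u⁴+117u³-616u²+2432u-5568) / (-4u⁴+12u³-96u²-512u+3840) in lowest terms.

Euclidean algorithm in ℚ[u]:
  u⁵-11u⁴+117u³-616u²+2432u-5568 = (-(1/4)u+2)(-4u⁴+12u³-96u²-512u+3840) + (69u³-552u²+4416u-13248)
  -4u⁴+12u³-96u²-512u+3840 = (-(4/69)u-20/69)(69u³-552u²+4416u-13248) + (0)
Last nonzero remainder: 69u³-552u²+4416u-13248. Dividing through by 69 gives the monic gcd u³-8u²+64u-192.
Cancel u³-8u²+64u-192 from numerator and denominator to get the reduced form.

(-u²+3u-29)/(4u+20)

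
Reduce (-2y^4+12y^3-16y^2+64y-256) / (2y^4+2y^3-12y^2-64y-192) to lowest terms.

Apply the Euclidean algorithm:
  -2y^4+12y^3-16y^2+64y-256 = (-1)(2y^4+2y^3-12y^2-64y-192) + (14y^3-28y^2-448)
  2y^4+2y^3-12y^2-64y-192 = ((1/7)y+3/7)(14y^3-28y^2-448) + (0)
Last nonzero remainder: 14y^3-28y^2-448. Dividing through by 14 gives the monic gcd y^3-2y^2-32.
Cancel y^3-2y^2-32 from numerator and denominator to get the reduced form.

(-y+4)/(y+3)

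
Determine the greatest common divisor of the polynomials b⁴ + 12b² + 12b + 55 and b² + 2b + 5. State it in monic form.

Apply the Euclidean algorithm:
  b⁴ + 12b² + 12b + 55 = (b² − 2b + 11)(b² + 2b + 5) + (0)
The last nonzero remainder b² + 2b + 5 is already monic.

b² + 2b + 5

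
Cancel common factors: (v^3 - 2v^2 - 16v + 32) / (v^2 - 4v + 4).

(v^2 - 16)/(v - 2)

Apply the Euclidean algorithm:
  v^3 - 2v^2 - 16v + 32 = (v + 2)(v^2 - 4v + 4) + (-12v + 24)
  v^2 - 4v + 4 = (-(1/12)v + 1/6)(-12v + 24) + (0)
Last nonzero remainder: -12v + 24. Dividing through by -12 gives the monic gcd v - 2.
Cancel v - 2 from numerator and denominator to get the reduced form.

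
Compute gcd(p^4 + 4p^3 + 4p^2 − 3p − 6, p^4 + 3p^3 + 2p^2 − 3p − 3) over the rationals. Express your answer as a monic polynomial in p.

By polynomial division,
  p^4 + 4p^3 + 4p^2 − 3p − 6 = (p^4 + 3p^3 + 2p^2 − 3p − 3) + (p^3 + 2p^2 − 3)
  p^4 + 3p^3 + 2p^2 − 3p − 3 = (p + 1)(p^3 + 2p^2 − 3) + (0)
The last nonzero remainder p^3 + 2p^2 − 3 is already monic.

p^3 + 2p^2 − 3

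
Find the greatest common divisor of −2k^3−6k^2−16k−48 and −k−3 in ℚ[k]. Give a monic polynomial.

k+3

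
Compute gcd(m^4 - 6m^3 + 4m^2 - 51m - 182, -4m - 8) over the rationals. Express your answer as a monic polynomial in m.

m + 2

Repeated division with remainder:
  m^4 - 6m^3 + 4m^2 - 51m - 182 = (-(1/4)m^3 + 2m^2 - 5m + 91/4)(-4m - 8) + (0)
Last nonzero remainder: -4m - 8. Dividing through by -4 gives the monic gcd m + 2.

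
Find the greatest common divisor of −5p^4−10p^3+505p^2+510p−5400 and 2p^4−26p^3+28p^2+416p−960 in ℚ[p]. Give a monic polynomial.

Euclidean algorithm in ℚ[p]:
  −5p^4−10p^3+505p^2+510p−5400 = (−5/2)(2p^4−26p^3+28p^2+416p−960) + (−75p^3+575p^2+1550p−7800)
  2p^4−26p^3+28p^2+416p−960 = (−(2/75)p+32/225)(−75p^3+575p^2+1550p−7800) + (−(112/9)p^2−(112/9)p+448/3)
  −75p^3+575p^2+1550p−7800 = ((675/112)p−2925/56)(−(112/9)p^2−(112/9)p+448/3) + (0)
Last nonzero remainder: −(112/9)p^2−(112/9)p+448/3. Dividing through by −112/9 gives the monic gcd p^2+p−12.

p^2+p−12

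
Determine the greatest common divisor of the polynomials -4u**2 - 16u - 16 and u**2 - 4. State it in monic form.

Euclidean algorithm in ℚ[u]:
  -4u**2 - 16u - 16 = (-4)(u**2 - 4) + (-16u - 32)
  u**2 - 4 = (-(1/16)u + 1/8)(-16u - 32) + (0)
Last nonzero remainder: -16u - 32. Dividing through by -16 gives the monic gcd u + 2.

u + 2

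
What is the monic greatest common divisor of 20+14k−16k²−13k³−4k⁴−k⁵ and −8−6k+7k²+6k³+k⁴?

−2−k+2k²+k³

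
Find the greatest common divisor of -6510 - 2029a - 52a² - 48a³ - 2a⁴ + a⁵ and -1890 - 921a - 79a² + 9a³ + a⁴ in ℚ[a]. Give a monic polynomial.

-210 - 79a + a³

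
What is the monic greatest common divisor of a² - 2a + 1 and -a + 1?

a - 1

Repeated division with remainder:
  a² - 2a + 1 = (-a + 1)(-a + 1) + (0)
Last nonzero remainder: -a + 1. Dividing through by -1 gives the monic gcd a - 1.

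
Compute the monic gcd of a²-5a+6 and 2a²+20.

1

Euclidean algorithm in ℚ[a]:
  a²-5a+6 = (1/2)(2a²+20) + (-5a-4)
  2a²+20 = (-(2/5)a+8/25)(-5a-4) + (532/25)
  -5a-4 = (-(125/532)a-25/133)(532/25) + (0)
The last nonzero remainder is the constant 532/25, so the polynomials are coprime and gcd = 1.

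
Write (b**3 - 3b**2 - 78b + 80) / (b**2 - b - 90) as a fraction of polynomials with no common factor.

(b**2 + 7b - 8)/(b + 9)

By polynomial division,
  b**3 - 3b**2 - 78b + 80 = (b - 2)(b**2 - b - 90) + (10b - 100)
  b**2 - b - 90 = ((1/10)b + 9/10)(10b - 100) + (0)
Last nonzero remainder: 10b - 100. Dividing through by 10 gives the monic gcd b - 10.
Cancel b - 10 from numerator and denominator to get the reduced form.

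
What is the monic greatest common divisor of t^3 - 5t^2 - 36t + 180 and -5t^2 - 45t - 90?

Repeated division with remainder:
  t^3 - 5t^2 - 36t + 180 = (-(1/5)t + 14/5)(-5t^2 - 45t - 90) + (72t + 432)
  -5t^2 - 45t - 90 = (-(5/72)t - 5/24)(72t + 432) + (0)
Last nonzero remainder: 72t + 432. Dividing through by 72 gives the monic gcd t + 6.

t + 6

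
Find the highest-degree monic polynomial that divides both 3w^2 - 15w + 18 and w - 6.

1

Repeated division with remainder:
  3w^2 - 15w + 18 = (3w + 3)(w - 6) + (36)
  w - 6 = ((1/36)w - 1/6)(36) + (0)
The last nonzero remainder is the constant 36, so the polynomials are coprime and gcd = 1.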